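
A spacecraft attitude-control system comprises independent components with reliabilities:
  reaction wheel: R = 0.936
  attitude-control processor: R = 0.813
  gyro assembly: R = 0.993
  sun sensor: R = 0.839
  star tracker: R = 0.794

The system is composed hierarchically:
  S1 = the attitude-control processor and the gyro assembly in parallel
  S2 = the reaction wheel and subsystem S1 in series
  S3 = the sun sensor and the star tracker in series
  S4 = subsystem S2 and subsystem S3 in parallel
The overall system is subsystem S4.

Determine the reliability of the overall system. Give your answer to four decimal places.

Parallel (attitude-control processor and gyro assembly): 1 − (1 − 0.813000)(1 − 0.993000) = 0.998691
Series (reaction wheel and [0.998691]): 0.936000 × 0.998691 = 0.934775
Series (sun sensor and star tracker): 0.839000 × 0.794000 = 0.666166
Parallel ([0.934775] and [0.666166]): 1 − (1 − 0.934775)(1 − 0.666166) = 0.9782

0.9782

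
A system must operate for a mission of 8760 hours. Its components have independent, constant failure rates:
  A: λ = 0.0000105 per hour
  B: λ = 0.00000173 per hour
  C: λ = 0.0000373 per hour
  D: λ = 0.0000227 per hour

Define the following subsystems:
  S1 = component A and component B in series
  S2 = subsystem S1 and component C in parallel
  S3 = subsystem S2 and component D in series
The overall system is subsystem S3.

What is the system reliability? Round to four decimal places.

0.7965

R(A) = exp(−0.0000105 × 8760) = 0.912123
R(B) = exp(−0.00000173 × 8760) = 0.984959
R(C) = exp(−0.0000373 × 8760) = 0.721265
R(D) = exp(−0.0000227 × 8760) = 0.819671
Series (A and B): 0.912123 × 0.984959 = 0.898404
Parallel ([0.898404] and C): 1 − (1 − 0.898404)(1 − 0.721265) = 0.971682
Series ([0.971682] and D): 0.971682 × 0.819671 = 0.7965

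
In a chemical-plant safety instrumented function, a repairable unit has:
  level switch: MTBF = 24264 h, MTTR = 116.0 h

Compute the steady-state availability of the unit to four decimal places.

0.9952

A(level switch) = MTBF/(MTBF+MTTR) = 24264/(24264+116.0) = 0.9952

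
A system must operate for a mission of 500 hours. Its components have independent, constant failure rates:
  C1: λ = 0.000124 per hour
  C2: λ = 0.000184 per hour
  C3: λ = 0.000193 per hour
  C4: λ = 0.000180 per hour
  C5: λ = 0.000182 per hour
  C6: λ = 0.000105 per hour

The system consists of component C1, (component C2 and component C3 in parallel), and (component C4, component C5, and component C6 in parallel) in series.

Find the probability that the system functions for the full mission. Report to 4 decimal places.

0.9319

R(C1) = exp(−0.000124 × 500) = 0.939883
R(C2) = exp(−0.000184 × 500) = 0.912105
R(C3) = exp(−0.000193 × 500) = 0.908010
R(C4) = exp(−0.000180 × 500) = 0.913931
R(C5) = exp(−0.000182 × 500) = 0.913018
R(C6) = exp(−0.000105 × 500) = 0.948854
Parallel (C2 and C3): 1 − (1 − 0.912105)(1 − 0.908010) = 0.991915
Parallel (C4, C5, and C6): 1 − (1 − 0.913931)(1 − 0.913018)(1 − 0.948854) = 0.999617
Series (C1, [0.991915], and [0.999617]): 0.939883 × 0.991915 × 0.999617 = 0.9319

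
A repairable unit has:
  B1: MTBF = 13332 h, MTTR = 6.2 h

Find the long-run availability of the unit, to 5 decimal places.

A(B1) = MTBF/(MTBF+MTTR) = 13332/(13332+6.2) = 0.99954

0.99954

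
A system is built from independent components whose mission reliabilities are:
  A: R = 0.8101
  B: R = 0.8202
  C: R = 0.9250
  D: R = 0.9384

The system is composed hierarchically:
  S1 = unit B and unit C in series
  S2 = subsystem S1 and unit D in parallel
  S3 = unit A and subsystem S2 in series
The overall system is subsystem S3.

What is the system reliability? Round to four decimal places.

Series (B and C): 0.820200 × 0.925000 = 0.758685
Parallel ([0.758685] and D): 1 − (1 − 0.758685)(1 − 0.938400) = 0.985135
Series (A and [0.985135]): 0.810100 × 0.985135 = 0.7981

0.7981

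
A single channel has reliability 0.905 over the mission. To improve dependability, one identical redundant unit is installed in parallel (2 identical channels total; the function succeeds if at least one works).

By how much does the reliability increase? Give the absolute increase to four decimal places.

0.0860

R_before = 0.905
R_after = 1 − (1 − 0.905)^2 = 0.9910
ΔR = 0.9910 − 0.905 = 0.0860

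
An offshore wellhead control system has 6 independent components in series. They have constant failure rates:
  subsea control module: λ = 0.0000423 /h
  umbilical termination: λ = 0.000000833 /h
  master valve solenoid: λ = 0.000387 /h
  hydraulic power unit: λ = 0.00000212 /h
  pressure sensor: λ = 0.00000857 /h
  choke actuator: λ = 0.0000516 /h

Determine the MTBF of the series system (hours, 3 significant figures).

Series of exponential components: λ_sys = Σ λ_i
λ_sys = 0.0000423 + 0.000000833 + 0.000387 + 0.00000212 + 0.00000857 + 0.0000516 = 4.9242e-04 /h
MTBF = 1 / λ_sys = 2030 h

2030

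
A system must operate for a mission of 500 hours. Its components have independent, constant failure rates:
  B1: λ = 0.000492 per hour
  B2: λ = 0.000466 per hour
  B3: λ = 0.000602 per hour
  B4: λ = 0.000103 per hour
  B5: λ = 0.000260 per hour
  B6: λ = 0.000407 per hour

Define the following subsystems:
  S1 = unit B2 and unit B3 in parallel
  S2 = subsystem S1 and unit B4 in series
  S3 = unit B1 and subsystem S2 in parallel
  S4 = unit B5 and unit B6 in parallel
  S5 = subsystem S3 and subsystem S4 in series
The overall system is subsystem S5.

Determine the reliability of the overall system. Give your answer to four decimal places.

0.9559

R(B1) = exp(−0.000492 × 500) = 0.781922
R(B2) = exp(−0.000466 × 500) = 0.792154
R(B3) = exp(−0.000602 × 500) = 0.740078
R(B4) = exp(−0.000103 × 500) = 0.949804
R(B5) = exp(−0.000260 × 500) = 0.878095
R(B6) = exp(−0.000407 × 500) = 0.815870
Parallel (B2 and B3): 1 − (1 − 0.792154)(1 − 0.740078) = 0.945976
Series ([0.945976] and B4): 0.945976 × 0.949804 = 0.898492
Parallel (B1 and [0.898492]): 1 − (1 − 0.781922)(1 − 0.898492) = 0.977863
Parallel (B5 and B6): 1 − (1 − 0.878095)(1 − 0.815870) = 0.977554
Series ([0.977863] and [0.977554]): 0.977863 × 0.977554 = 0.9559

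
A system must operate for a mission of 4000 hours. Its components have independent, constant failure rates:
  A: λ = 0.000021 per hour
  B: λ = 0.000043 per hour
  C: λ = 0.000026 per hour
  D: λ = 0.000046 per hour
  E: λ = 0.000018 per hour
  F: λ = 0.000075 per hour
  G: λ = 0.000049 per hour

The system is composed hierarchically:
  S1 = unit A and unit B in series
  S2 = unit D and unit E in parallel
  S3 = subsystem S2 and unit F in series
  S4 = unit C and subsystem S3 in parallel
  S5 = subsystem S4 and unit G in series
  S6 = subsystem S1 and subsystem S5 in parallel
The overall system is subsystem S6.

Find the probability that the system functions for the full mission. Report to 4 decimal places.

R(A) = exp(−0.000021 × 4000) = 0.919431
R(B) = exp(−0.000043 × 4000) = 0.841979
R(C) = exp(−0.000026 × 4000) = 0.901225
R(D) = exp(−0.000046 × 4000) = 0.831936
R(E) = exp(−0.000018 × 4000) = 0.930531
R(F) = exp(−0.000075 × 4000) = 0.740818
R(G) = exp(−0.000049 × 4000) = 0.822012
Series (A and B): 0.919431 × 0.841979 = 0.774142
Parallel (D and E): 1 − (1 − 0.831936)(1 − 0.930531) = 0.988325
Series ([0.988325] and F): 0.988325 × 0.740818 = 0.732169
Parallel (C and [0.732169]): 1 − (1 − 0.901225)(1 − 0.732169) = 0.973545
Series ([0.973545] and G): 0.973545 × 0.822012 = 0.800266
Parallel ([0.774142] and [0.800266]): 1 − (1 − 0.774142)(1 − 0.800266) = 0.9549

0.9549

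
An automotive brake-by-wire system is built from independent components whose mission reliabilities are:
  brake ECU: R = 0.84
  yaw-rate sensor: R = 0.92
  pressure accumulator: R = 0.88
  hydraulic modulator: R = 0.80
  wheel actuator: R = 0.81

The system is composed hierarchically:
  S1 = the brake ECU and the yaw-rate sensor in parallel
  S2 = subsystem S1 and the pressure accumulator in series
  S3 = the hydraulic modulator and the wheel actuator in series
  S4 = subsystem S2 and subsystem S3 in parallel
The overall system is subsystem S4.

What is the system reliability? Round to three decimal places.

0.954

Parallel (brake ECU and yaw-rate sensor): 1 − (1 − 0.84000)(1 − 0.92000) = 0.98720
Series ([0.98720] and pressure accumulator): 0.98720 × 0.88000 = 0.86874
Series (hydraulic modulator and wheel actuator): 0.80000 × 0.81000 = 0.64800
Parallel ([0.86874] and [0.64800]): 1 − (1 − 0.86874)(1 − 0.64800) = 0.954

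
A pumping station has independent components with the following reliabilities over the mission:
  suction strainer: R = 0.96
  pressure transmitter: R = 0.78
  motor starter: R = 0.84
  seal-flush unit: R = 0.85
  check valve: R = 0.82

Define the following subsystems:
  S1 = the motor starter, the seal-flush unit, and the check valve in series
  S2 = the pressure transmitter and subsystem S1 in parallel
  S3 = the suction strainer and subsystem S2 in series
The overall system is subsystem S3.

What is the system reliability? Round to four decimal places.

0.8725

Series (motor starter, seal-flush unit, and check valve): 0.840000 × 0.850000 × 0.820000 = 0.585480
Parallel (pressure transmitter and [0.585480]): 1 − (1 − 0.780000)(1 − 0.585480) = 0.908806
Series (suction strainer and [0.908806]): 0.960000 × 0.908806 = 0.8725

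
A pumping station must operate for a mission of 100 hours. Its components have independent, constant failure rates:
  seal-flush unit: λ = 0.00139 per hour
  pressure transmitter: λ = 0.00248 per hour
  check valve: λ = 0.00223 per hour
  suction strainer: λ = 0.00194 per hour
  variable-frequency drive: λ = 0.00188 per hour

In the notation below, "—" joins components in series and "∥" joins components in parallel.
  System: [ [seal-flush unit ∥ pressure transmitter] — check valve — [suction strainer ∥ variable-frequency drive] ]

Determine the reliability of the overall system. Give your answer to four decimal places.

0.7538

R(seal-flush unit) = exp(−0.00139 × 100) = 0.870228
R(pressure transmitter) = exp(−0.00248 × 100) = 0.780360
R(check valve) = exp(−0.00223 × 100) = 0.800115
R(suction strainer) = exp(−0.00194 × 100) = 0.823658
R(variable-frequency drive) = exp(−0.00188 × 100) = 0.828615
Parallel (seal-flush unit and pressure transmitter): 1 − (1 − 0.870228)(1 − 0.780360) = 0.971497
Parallel (suction strainer and variable-frequency drive): 1 − (1 − 0.823658)(1 − 0.828615) = 0.969778
Series ([0.971497], check valve, and [0.969778]): 0.971497 × 0.800115 × 0.969778 = 0.7538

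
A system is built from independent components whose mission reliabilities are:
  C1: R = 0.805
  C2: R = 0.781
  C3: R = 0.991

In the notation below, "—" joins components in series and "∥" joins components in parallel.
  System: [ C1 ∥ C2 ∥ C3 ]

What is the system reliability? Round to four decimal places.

Parallel (C1, C2, and C3): 1 − (1 − 0.805000)(1 − 0.781000)(1 − 0.991000) = 0.9996

0.9996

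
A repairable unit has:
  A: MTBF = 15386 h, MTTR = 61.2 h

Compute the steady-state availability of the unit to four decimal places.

0.9960

A(A) = MTBF/(MTBF+MTTR) = 15386/(15386+61.2) = 0.9960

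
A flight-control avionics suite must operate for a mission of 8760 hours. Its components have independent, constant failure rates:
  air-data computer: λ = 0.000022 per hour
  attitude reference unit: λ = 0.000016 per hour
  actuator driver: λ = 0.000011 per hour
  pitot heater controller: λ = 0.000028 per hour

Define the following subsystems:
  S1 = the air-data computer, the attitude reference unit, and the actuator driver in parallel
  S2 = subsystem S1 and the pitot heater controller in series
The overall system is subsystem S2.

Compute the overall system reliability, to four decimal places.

R(air-data computer) = exp(−0.000022 × 8760) = 0.824713
R(attitude reference unit) = exp(−0.000016 × 8760) = 0.869219
R(actuator driver) = exp(−0.000011 × 8760) = 0.908137
R(pitot heater controller) = exp(−0.000028 × 8760) = 0.782485
Parallel (air-data computer, attitude reference unit, and actuator driver): 1 − (1 − 0.824713)(1 − 0.869219)(1 − 0.908137) = 0.997894
Series ([0.997894] and pitot heater controller): 0.997894 × 0.782485 = 0.7808

0.7808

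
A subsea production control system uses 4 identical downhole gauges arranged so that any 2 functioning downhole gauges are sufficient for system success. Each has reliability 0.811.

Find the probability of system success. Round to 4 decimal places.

0.9768

R = Σ_{i=2}^{4} C(4,i) p^i (1−p)^{4−i} with p = 0.811
C(4,2)·0.811^2·0.189^2 = 0.140967
C(4,3)·0.811^3·0.189^1 = 0.403259
C(4,4)·0.811^4·0.189^0 = 0.432597
Sum = 0.9768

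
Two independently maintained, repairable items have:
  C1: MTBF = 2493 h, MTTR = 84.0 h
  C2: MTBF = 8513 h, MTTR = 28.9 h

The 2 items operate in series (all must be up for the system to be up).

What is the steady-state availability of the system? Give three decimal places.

0.964

A(C1) = MTBF/(MTBF+MTTR) = 2493/(2493+84.0) = 0.967404
A(C2) = MTBF/(MTBF+MTTR) = 8513/(8513+28.9) = 0.996617
Series availability: 0.967404 × 0.996617 = 0.964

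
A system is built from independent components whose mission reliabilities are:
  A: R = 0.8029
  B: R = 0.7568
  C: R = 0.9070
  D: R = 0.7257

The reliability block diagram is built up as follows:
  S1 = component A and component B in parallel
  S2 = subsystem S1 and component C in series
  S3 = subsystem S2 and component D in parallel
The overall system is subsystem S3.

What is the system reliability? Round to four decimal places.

Parallel (A and B): 1 − (1 − 0.802900)(1 − 0.756800) = 0.952065
Series ([0.952065] and C): 0.952065 × 0.907000 = 0.863523
Parallel ([0.863523] and D): 1 − (1 − 0.863523)(1 − 0.725700) = 0.9626

0.9626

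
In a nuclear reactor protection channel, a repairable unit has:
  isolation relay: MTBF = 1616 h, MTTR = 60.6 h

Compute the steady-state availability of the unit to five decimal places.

0.96386

A(isolation relay) = MTBF/(MTBF+MTTR) = 1616/(1616+60.6) = 0.96386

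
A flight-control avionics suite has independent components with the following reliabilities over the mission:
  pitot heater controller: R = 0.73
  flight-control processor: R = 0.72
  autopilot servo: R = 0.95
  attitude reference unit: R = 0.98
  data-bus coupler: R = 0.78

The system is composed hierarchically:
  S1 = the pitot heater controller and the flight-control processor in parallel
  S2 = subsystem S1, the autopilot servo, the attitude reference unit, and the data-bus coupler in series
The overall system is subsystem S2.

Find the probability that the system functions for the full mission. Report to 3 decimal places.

Parallel (pitot heater controller and flight-control processor): 1 − (1 − 0.73000)(1 − 0.72000) = 0.92440
Series ([0.92440], autopilot servo, attitude reference unit, and data-bus coupler): 0.92440 × 0.95000 × 0.98000 × 0.78000 = 0.671

0.671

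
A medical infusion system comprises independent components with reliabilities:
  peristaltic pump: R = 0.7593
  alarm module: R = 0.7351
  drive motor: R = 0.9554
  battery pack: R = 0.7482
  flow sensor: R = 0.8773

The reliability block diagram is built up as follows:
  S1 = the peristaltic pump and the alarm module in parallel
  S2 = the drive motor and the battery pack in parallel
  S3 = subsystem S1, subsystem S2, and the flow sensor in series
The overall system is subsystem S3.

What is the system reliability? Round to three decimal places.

Parallel (peristaltic pump and alarm module): 1 − (1 − 0.75930)(1 − 0.73510) = 0.93624
Parallel (drive motor and battery pack): 1 − (1 − 0.95540)(1 − 0.74820) = 0.98877
Series ([0.93624], [0.98877], and flow sensor): 0.93624 × 0.98877 × 0.87730 = 0.812

0.812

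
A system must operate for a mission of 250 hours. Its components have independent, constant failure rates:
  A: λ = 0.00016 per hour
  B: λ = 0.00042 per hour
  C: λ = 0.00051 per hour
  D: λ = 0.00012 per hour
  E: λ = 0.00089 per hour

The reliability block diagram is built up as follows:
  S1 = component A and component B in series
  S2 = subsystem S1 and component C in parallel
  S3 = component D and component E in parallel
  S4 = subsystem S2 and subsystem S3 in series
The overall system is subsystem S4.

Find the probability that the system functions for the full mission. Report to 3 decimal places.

R(A) = exp(−0.00016 × 250) = 0.96079
R(B) = exp(−0.00042 × 250) = 0.90032
R(C) = exp(−0.00051 × 250) = 0.88029
R(D) = exp(−0.00012 × 250) = 0.97045
R(E) = exp(−0.00089 × 250) = 0.80052
Series (A and B): 0.96079 × 0.90032 = 0.86502
Parallel ([0.86502] and C): 1 − (1 − 0.86502)(1 − 0.88029) = 0.98384
Parallel (D and E): 1 − (1 − 0.97045)(1 − 0.80052) = 0.99411
Series ([0.98384] and [0.99411]): 0.98384 × 0.99411 = 0.978

0.978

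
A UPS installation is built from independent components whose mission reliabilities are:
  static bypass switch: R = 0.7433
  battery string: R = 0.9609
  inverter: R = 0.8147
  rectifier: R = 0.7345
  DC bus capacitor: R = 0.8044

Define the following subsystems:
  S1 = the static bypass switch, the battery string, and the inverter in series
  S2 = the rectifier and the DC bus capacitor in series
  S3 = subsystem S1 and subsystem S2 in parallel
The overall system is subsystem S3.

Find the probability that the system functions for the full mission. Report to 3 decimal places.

Series (static bypass switch, battery string, and inverter): 0.74330 × 0.96090 × 0.81470 = 0.58189
Series (rectifier and DC bus capacitor): 0.73450 × 0.80440 = 0.59083
Parallel ([0.58189] and [0.59083]): 1 − (1 − 0.58189)(1 − 0.59083) = 0.829

0.829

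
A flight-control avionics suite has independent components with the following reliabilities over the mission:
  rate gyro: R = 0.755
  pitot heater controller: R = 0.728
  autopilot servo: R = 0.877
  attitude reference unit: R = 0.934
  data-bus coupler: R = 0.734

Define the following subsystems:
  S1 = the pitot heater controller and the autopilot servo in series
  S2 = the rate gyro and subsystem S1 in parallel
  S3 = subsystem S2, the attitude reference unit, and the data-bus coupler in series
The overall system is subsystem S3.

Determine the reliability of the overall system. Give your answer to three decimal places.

0.625

Series (pitot heater controller and autopilot servo): 0.72800 × 0.87700 = 0.63846
Parallel (rate gyro and [0.63846]): 1 − (1 − 0.75500)(1 − 0.63846) = 0.91142
Series ([0.91142], attitude reference unit, and data-bus coupler): 0.91142 × 0.93400 × 0.73400 = 0.625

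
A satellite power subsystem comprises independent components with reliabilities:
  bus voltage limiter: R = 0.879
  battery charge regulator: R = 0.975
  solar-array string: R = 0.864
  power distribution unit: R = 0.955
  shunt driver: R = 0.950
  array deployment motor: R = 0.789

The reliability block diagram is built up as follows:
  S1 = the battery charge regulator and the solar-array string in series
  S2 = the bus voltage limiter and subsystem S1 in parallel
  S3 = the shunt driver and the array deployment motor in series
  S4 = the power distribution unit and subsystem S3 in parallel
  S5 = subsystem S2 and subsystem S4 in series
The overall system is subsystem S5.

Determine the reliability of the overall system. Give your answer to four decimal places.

Series (battery charge regulator and solar-array string): 0.975000 × 0.864000 = 0.842400
Parallel (bus voltage limiter and [0.842400]): 1 − (1 − 0.879000)(1 − 0.842400) = 0.980930
Series (shunt driver and array deployment motor): 0.950000 × 0.789000 = 0.749550
Parallel (power distribution unit and [0.749550]): 1 − (1 − 0.955000)(1 − 0.749550) = 0.988730
Series ([0.980930] and [0.988730]): 0.980930 × 0.988730 = 0.9699

0.9699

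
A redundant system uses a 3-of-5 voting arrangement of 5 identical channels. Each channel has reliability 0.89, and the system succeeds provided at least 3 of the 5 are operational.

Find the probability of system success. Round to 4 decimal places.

0.9888

R = Σ_{i=3}^{5} C(5,i) p^i (1−p)^{5−i} with p = 0.89
C(5,3)·0.89^3·0.11^2 = 0.085301
C(5,4)·0.89^4·0.11^1 = 0.345082
C(5,5)·0.89^5·0.11^0 = 0.558406
Sum = 0.9888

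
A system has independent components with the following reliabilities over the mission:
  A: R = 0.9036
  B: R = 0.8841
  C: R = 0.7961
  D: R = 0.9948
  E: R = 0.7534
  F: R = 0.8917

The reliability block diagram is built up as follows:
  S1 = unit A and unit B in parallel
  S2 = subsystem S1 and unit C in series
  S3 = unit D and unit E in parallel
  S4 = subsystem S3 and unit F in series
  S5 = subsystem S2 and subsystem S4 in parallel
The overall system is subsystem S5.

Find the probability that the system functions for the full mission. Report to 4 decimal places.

0.9767

Parallel (A and B): 1 − (1 − 0.903600)(1 − 0.884100) = 0.988827
Series ([0.988827] and C): 0.988827 × 0.796100 = 0.787205
Parallel (D and E): 1 − (1 − 0.994800)(1 − 0.753400) = 0.998718
Series ([0.998718] and F): 0.998718 × 0.891700 = 0.890557
Parallel ([0.787205] and [0.890557]): 1 − (1 − 0.787205)(1 − 0.890557) = 0.9767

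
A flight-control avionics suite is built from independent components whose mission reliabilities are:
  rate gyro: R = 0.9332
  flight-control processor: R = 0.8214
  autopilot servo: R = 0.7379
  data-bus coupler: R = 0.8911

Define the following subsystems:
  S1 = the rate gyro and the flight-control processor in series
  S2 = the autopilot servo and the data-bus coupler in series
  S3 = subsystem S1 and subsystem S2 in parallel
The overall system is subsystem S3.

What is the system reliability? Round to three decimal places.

0.920

Series (rate gyro and flight-control processor): 0.93320 × 0.82140 = 0.76653
Series (autopilot servo and data-bus coupler): 0.73790 × 0.89110 = 0.65754
Parallel ([0.76653] and [0.65754]): 1 − (1 − 0.76653)(1 − 0.65754) = 0.920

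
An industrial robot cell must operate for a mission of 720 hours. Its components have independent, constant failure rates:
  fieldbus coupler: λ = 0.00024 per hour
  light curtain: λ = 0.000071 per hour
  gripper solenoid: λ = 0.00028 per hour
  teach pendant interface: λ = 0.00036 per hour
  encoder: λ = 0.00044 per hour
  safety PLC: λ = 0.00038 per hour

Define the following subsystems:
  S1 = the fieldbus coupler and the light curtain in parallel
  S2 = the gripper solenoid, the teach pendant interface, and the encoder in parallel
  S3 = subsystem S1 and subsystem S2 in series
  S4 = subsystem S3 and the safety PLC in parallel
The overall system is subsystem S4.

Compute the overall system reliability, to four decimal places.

0.9954

R(fieldbus coupler) = exp(−0.00024 × 720) = 0.841306
R(light curtain) = exp(−0.000071 × 720) = 0.950165
R(gripper solenoid) = exp(−0.00028 × 720) = 0.817422
R(teach pendant interface) = exp(−0.00036 × 720) = 0.771669
R(encoder) = exp(−0.00044 × 720) = 0.728476
R(safety PLC) = exp(−0.00038 × 720) = 0.760636
Parallel (fieldbus coupler and light curtain): 1 − (1 − 0.841306)(1 − 0.950165) = 0.992091
Parallel (gripper solenoid, teach pendant interface, and encoder): 1 − (1 − 0.817422)(1 − 0.771669)(1 − 0.728476) = 0.988681
Series ([0.992091] and [0.988681]): 0.992091 × 0.988681 = 0.980862
Parallel ([0.980862] and safety PLC): 1 − (1 − 0.980862)(1 − 0.760636) = 0.9954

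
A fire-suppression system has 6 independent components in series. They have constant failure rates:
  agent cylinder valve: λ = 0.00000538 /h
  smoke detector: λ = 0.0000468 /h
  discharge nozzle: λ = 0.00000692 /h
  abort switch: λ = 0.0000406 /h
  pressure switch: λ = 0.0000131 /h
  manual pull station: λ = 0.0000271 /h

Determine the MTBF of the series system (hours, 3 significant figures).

7150

Series of exponential components: λ_sys = Σ λ_i
λ_sys = 0.00000538 + 0.0000468 + 0.00000692 + 0.0000406 + 0.0000131 + 0.0000271 = 1.3990e-04 /h
MTBF = 1 / λ_sys = 7150 h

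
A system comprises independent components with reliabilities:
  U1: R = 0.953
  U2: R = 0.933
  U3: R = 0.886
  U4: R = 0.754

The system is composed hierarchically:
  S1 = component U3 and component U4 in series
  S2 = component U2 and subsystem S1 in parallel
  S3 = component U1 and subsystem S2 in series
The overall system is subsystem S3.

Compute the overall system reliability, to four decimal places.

Series (U3 and U4): 0.886000 × 0.754000 = 0.668044
Parallel (U2 and [0.668044]): 1 − (1 − 0.933000)(1 − 0.668044) = 0.977759
Series (U1 and [0.977759]): 0.953000 × 0.977759 = 0.9318

0.9318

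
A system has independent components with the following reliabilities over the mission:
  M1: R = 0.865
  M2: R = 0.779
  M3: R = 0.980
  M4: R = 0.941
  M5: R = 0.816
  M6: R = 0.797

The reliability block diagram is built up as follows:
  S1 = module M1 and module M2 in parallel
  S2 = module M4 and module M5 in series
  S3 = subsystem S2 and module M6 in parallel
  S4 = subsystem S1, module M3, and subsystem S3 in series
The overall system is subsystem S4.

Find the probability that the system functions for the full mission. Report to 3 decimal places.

0.906

Parallel (M1 and M2): 1 − (1 − 0.86500)(1 − 0.77900) = 0.97017
Series (M4 and M5): 0.94100 × 0.81600 = 0.76786
Parallel ([0.76786] and M6): 1 − (1 − 0.76786)(1 − 0.79700) = 0.95288
Series ([0.97017], M3, and [0.95288]): 0.97017 × 0.98000 × 0.95288 = 0.906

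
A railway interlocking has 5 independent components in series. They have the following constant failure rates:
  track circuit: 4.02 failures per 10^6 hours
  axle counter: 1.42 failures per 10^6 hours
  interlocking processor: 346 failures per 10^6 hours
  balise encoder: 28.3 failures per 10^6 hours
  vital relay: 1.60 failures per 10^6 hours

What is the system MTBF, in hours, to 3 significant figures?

2620

Series of exponential components: λ_sys = Σ λ_i
λ_sys = 0.00000402 + 0.00000142 + 0.000346 + 0.0000283 + 0.00000160 = 3.8134e-04 /h
MTBF = 1 / λ_sys = 2620 h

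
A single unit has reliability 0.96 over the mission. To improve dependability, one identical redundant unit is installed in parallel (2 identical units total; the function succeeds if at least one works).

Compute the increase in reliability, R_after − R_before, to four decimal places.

0.0384

R_before = 0.96
R_after = 1 − (1 − 0.96)^2 = 0.9984
ΔR = 0.9984 − 0.96 = 0.0384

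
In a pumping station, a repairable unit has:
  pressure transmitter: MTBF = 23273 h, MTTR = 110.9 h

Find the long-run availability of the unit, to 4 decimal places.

A(pressure transmitter) = MTBF/(MTBF+MTTR) = 23273/(23273+110.9) = 0.9953

0.9953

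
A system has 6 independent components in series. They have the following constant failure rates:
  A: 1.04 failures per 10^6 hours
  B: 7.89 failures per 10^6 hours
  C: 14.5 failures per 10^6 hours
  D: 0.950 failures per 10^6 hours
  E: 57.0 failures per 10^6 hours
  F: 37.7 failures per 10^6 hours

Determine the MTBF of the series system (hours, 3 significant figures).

Series of exponential components: λ_sys = Σ λ_i
λ_sys = 0.00000104 + 0.00000789 + 0.0000145 + 0.000000950 + 0.0000570 + 0.0000377 = 1.1908e-04 /h
MTBF = 1 / λ_sys = 8400 h

8400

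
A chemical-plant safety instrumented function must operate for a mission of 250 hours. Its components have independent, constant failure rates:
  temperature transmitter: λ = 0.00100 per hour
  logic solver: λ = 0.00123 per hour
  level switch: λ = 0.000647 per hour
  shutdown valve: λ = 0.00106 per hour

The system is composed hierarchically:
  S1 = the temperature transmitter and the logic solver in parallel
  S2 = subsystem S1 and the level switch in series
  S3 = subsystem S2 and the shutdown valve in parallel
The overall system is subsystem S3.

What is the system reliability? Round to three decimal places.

0.954

R(temperature transmitter) = exp(−0.00100 × 250) = 0.77880
R(logic solver) = exp(−0.00123 × 250) = 0.73528
R(level switch) = exp(−0.000647 × 250) = 0.85065
R(shutdown valve) = exp(−0.00106 × 250) = 0.76721
Parallel (temperature transmitter and logic solver): 1 − (1 − 0.77880)(1 − 0.73528) = 0.94144
Series ([0.94144] and level switch): 0.94144 × 0.85065 = 0.80084
Parallel ([0.80084] and shutdown valve): 1 − (1 − 0.80084)(1 − 0.76721) = 0.954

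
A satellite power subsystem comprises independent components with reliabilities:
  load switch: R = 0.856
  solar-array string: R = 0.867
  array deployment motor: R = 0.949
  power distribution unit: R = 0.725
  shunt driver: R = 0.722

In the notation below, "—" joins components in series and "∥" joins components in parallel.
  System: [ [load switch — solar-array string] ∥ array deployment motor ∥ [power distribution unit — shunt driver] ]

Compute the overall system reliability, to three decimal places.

0.994

Series (load switch and solar-array string): 0.85600 × 0.86700 = 0.74215
Series (power distribution unit and shunt driver): 0.72500 × 0.72200 = 0.52345
Parallel ([0.74215], array deployment motor, and [0.52345]): 1 − (1 − 0.74215)(1 − 0.94900)(1 − 0.52345) = 0.994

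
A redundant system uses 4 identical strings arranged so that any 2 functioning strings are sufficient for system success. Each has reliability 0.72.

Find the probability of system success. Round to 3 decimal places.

0.931

R = Σ_{i=2}^{4} C(4,i) p^i (1−p)^{4−i} with p = 0.72
C(4,2)·0.72^2·0.28^2 = 0.24386
C(4,3)·0.72^3·0.28^1 = 0.41804
C(4,4)·0.72^4·0.28^0 = 0.26874
Sum = 0.931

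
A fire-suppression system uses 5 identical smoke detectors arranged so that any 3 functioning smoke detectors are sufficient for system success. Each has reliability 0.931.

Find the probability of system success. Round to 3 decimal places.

0.997

R = Σ_{i=3}^{5} C(5,i) p^i (1−p)^{5−i} with p = 0.931
C(5,3)·0.931^3·0.069^2 = 0.03842
C(5,4)·0.931^4·0.069^1 = 0.25919
C(5,5)·0.931^5·0.069^0 = 0.69944
Sum = 0.997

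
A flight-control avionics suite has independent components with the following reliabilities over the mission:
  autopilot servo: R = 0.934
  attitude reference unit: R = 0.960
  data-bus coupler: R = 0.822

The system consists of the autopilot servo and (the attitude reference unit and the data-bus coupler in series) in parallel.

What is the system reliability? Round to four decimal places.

0.9861

Series (attitude reference unit and data-bus coupler): 0.960000 × 0.822000 = 0.789120
Parallel (autopilot servo and [0.789120]): 1 − (1 − 0.934000)(1 − 0.789120) = 0.9861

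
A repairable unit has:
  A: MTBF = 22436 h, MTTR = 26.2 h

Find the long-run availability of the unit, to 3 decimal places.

0.999

A(A) = MTBF/(MTBF+MTTR) = 22436/(22436+26.2) = 0.999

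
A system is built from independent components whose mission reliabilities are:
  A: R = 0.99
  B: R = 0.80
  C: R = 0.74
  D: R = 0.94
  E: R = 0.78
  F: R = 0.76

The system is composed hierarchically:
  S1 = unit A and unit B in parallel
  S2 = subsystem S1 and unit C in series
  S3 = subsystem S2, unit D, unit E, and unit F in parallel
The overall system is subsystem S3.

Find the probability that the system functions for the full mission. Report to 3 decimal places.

0.999

Parallel (A and B): 1 − (1 − 0.99000)(1 − 0.80000) = 0.99800
Series ([0.99800] and C): 0.99800 × 0.74000 = 0.73852
Parallel ([0.73852], D, E, and F): 1 − (1 − 0.73852)(1 − 0.94000)(1 − 0.78000)(1 − 0.76000) = 0.999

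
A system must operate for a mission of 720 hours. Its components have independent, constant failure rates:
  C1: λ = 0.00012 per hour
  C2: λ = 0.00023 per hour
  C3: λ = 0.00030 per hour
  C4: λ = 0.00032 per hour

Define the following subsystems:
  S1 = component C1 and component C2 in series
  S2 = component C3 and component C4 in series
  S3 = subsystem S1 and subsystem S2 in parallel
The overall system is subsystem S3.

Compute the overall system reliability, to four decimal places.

0.9198

R(C1) = exp(−0.00012 × 720) = 0.917227
R(C2) = exp(−0.00023 × 720) = 0.847385
R(C3) = exp(−0.00030 × 720) = 0.805735
R(C4) = exp(−0.00032 × 720) = 0.794216
Series (C1 and C2): 0.917227 × 0.847385 = 0.777244
Series (C3 and C4): 0.805735 × 0.794216 = 0.639928
Parallel ([0.777244] and [0.639928]): 1 − (1 − 0.777244)(1 − 0.639928) = 0.9198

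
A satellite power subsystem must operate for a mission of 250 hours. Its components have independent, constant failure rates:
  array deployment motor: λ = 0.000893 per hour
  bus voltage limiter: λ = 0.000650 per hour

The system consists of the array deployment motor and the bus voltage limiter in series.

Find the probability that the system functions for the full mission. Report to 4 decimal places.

0.6799

R(array deployment motor) = exp(−0.000893 × 250) = 0.799915
R(bus voltage limiter) = exp(−0.000650 × 250) = 0.850016
Series (array deployment motor and bus voltage limiter): 0.799915 × 0.850016 = 0.6799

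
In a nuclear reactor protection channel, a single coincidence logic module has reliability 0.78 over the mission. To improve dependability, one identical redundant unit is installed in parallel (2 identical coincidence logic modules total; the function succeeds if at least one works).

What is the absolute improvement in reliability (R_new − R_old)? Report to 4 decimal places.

0.1716

R_before = 0.78
R_after = 1 − (1 − 0.78)^2 = 0.9516
ΔR = 0.9516 − 0.78 = 0.1716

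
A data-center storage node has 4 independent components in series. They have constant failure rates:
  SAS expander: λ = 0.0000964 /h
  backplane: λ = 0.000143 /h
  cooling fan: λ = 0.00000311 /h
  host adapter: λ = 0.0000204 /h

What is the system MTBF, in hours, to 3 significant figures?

3800

Series of exponential components: λ_sys = Σ λ_i
λ_sys = 0.0000964 + 0.000143 + 0.00000311 + 0.0000204 = 2.6291e-04 /h
MTBF = 1 / λ_sys = 3800 h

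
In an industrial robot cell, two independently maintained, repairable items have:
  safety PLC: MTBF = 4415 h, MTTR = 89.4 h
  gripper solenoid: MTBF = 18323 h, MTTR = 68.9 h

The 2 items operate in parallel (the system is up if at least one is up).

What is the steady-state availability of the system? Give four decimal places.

A(safety PLC) = MTBF/(MTBF+MTTR) = 4415/(4415+89.4) = 0.980153
A(gripper solenoid) = MTBF/(MTBF+MTTR) = 18323/(18323+68.9) = 0.996254
Parallel availability: 1 − (1 − 0.980153)(1 − 0.996254) = 0.9999

0.9999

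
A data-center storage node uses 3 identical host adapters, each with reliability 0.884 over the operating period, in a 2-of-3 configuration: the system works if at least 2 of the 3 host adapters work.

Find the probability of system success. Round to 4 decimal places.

0.9628

R = Σ_{i=2}^{3} C(3,i) p^i (1−p)^{3−i} with p = 0.884
C(3,2)·0.884^2·0.116^1 = 0.271947
C(3,3)·0.884^3·0.116^0 = 0.690807
Sum = 0.9628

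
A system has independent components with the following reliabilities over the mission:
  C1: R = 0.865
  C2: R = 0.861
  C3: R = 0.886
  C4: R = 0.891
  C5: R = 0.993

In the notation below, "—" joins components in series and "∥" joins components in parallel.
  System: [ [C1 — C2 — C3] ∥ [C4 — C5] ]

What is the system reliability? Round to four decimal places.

0.9608

Series (C1, C2, and C3): 0.865000 × 0.861000 × 0.886000 = 0.659862
Series (C4 and C5): 0.891000 × 0.993000 = 0.884763
Parallel ([0.659862] and [0.884763]): 1 − (1 − 0.659862)(1 − 0.884763) = 0.9608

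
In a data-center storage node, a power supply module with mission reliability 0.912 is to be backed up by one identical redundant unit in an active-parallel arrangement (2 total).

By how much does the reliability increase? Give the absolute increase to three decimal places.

R_before = 0.912
R_after = 1 − (1 − 0.912)^2 = 0.992
ΔR = 0.992 − 0.912 = 0.080

0.080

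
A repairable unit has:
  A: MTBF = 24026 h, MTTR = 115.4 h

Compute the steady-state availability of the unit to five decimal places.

A(A) = MTBF/(MTBF+MTTR) = 24026/(24026+115.4) = 0.99522

0.99522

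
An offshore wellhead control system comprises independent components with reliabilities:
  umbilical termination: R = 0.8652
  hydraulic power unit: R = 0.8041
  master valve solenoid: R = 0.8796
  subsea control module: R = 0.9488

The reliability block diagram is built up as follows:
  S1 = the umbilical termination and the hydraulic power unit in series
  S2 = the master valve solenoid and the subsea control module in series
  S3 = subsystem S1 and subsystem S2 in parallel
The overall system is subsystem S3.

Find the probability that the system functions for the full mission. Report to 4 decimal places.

0.9497

Series (umbilical termination and hydraulic power unit): 0.865200 × 0.804100 = 0.695707
Series (master valve solenoid and subsea control module): 0.879600 × 0.948800 = 0.834564
Parallel ([0.695707] and [0.834564]): 1 − (1 − 0.695707)(1 − 0.834564) = 0.9497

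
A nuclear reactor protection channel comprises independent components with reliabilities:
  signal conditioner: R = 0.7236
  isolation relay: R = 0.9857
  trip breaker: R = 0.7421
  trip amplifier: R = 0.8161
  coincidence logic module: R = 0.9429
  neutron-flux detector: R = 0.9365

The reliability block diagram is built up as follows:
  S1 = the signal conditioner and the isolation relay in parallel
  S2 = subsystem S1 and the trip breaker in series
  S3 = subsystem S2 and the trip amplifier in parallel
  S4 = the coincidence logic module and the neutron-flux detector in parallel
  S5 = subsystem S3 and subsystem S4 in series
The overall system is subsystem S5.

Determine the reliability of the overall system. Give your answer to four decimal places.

Parallel (signal conditioner and isolation relay): 1 − (1 − 0.723600)(1 − 0.985700) = 0.996047
Series ([0.996047] and trip breaker): 0.996047 × 0.742100 = 0.739166
Parallel ([0.739166] and trip amplifier): 1 − (1 − 0.739166)(1 − 0.816100) = 0.952033
Parallel (coincidence logic module and neutron-flux detector): 1 − (1 − 0.942900)(1 − 0.936500) = 0.996374
Series ([0.952033] and [0.996374]): 0.952033 × 0.996374 = 0.9486

0.9486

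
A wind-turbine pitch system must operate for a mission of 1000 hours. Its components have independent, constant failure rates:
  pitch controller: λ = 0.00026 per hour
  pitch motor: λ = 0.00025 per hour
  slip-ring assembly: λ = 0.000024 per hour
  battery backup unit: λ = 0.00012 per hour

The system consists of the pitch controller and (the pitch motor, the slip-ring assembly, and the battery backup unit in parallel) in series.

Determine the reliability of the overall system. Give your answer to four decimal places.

R(pitch controller) = exp(−0.00026 × 1000) = 0.771052
R(pitch motor) = exp(−0.00025 × 1000) = 0.778801
R(slip-ring assembly) = exp(−0.000024 × 1000) = 0.976286
R(battery backup unit) = exp(−0.00012 × 1000) = 0.886920
Parallel (pitch motor, slip-ring assembly, and battery backup unit): 1 − (1 − 0.778801)(1 − 0.976286)(1 − 0.886920) = 0.999407
Series (pitch controller and [0.999407]): 0.771052 × 0.999407 = 0.7706

0.7706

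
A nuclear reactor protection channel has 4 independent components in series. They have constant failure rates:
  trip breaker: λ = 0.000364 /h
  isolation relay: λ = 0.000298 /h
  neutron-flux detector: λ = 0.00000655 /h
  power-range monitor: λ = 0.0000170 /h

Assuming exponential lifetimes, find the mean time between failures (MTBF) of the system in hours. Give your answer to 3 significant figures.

Series of exponential components: λ_sys = Σ λ_i
λ_sys = 0.000364 + 0.000298 + 0.00000655 + 0.0000170 = 6.8555e-04 /h
MTBF = 1 / λ_sys = 1460 h

1460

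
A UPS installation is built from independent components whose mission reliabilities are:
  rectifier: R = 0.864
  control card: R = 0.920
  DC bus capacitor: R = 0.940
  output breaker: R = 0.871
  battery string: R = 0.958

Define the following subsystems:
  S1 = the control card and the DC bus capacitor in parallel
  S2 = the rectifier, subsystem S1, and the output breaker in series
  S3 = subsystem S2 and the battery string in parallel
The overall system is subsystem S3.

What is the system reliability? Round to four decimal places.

Parallel (control card and DC bus capacitor): 1 − (1 − 0.920000)(1 − 0.940000) = 0.995200
Series (rectifier, [0.995200], and output breaker): 0.864000 × 0.995200 × 0.871000 = 0.748932
Parallel ([0.748932] and battery string): 1 − (1 − 0.748932)(1 − 0.958000) = 0.9895

0.9895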